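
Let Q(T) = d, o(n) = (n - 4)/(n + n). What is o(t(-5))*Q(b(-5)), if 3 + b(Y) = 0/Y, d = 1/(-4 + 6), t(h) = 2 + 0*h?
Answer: -¼ ≈ -0.25000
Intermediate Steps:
t(h) = 2 (t(h) = 2 + 0 = 2)
d = ½ (d = 1/2 = ½ ≈ 0.50000)
o(n) = (-4 + n)/(2*n) (o(n) = (-4 + n)/((2*n)) = (-4 + n)*(1/(2*n)) = (-4 + n)/(2*n))
b(Y) = -3 (b(Y) = -3 + 0/Y = -3 + 0 = -3)
Q(T) = ½
o(t(-5))*Q(b(-5)) = ((½)*(-4 + 2)/2)*(½) = ((½)*(½)*(-2))*(½) = -½*½ = -¼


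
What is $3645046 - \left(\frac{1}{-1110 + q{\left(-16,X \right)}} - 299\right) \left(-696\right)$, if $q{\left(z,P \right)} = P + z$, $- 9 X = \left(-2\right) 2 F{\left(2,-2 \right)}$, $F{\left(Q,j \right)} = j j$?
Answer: $\frac{17387486446}{5059} \approx 3.4369 \cdot 10^{6}$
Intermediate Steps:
$F{\left(Q,j \right)} = j^{2}$
$X = \frac{16}{9}$ ($X = - \frac{\left(-2\right) 2 \left(-2\right)^{2}}{9} = - \frac{\left(-4\right) 4}{9} = \left(- \frac{1}{9}\right) \left(-16\right) = \frac{16}{9} \approx 1.7778$)
$3645046 - \left(\frac{1}{-1110 + q{\left(-16,X \right)}} - 299\right) \left(-696\right) = 3645046 - \left(\frac{1}{-1110 + \left(\frac{16}{9} - 16\right)} - 299\right) \left(-696\right) = 3645046 - \left(\frac{1}{-1110 - \frac{128}{9}} - 299\right) \left(-696\right) = 3645046 - \left(\frac{1}{- \frac{10118}{9}} - 299\right) \left(-696\right) = 3645046 - \left(- \frac{9}{10118} - 299\right) \left(-696\right) = 3645046 - \left(- \frac{3025291}{10118}\right) \left(-696\right) = 3645046 - \frac{1052801268}{5059} = \frac{17387486446}{5059}$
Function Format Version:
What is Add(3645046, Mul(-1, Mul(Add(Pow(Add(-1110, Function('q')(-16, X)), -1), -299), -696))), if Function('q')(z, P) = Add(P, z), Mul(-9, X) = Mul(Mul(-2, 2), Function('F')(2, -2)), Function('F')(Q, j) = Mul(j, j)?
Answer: Rational(17387486446, 5059) ≈ 3.4369e+6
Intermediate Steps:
Function('F')(Q, j) = Pow(j, 2)
X = Rational(16, 9) (X = Mul(Rational(-1, 9), Mul(Mul(-2, 2), Pow(-2, 2))) = Mul(Rational(-1, 9), Mul(-4, 4)) = Mul(Rational(-1, 9), -16) = Rational(16, 9) ≈ 1.7778)
Add(3645046, Mul(-1, Mul(Add(Pow(Add(-1110, Function('q')(-16, X)), -1), -299), -696))) = Add(3645046, Mul(-1, Mul(Add(Pow(Add(-1110, Add(Rational(16, 9), -16)), -1), -299), -696))) = Add(3645046, Mul(-1, Mul(Add(Pow(Add(-1110, Rational(-128, 9)), -1), -299), -696))) = Add(3645046, Mul(-1, Mul(Add(Pow(Rational(-10118, 9), -1), -299), -696))) = Add(3645046, Mul(-1, Mul(Add(Rational(-9, 10118), -299), -696))) = Add(3645046, Mul(-1, Mul(Rational(-3025291, 10118), -696))) = Add(3645046, Mul(-1, Rational(1052801268, 5059))) = Add(3645046, Rational(-1052801268, 5059)) = Rational(17387486446, 5059)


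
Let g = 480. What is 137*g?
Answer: 65760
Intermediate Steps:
137*g = 137*480 = 65760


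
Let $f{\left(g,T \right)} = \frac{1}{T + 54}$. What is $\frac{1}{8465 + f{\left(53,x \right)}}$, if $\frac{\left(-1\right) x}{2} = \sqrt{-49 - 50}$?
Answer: $\frac{28036134}{237326331421} - \frac{6 i \sqrt{11}}{237326331421} \approx 0.00011813 - 8.385 \cdot 10^{-11} i$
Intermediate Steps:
$x = - 6 i \sqrt{11}$ ($x = - 2 \sqrt{-49 - 50} = - 2 \sqrt{-99} = - 2 \cdot 3 i \sqrt{11} = - 6 i \sqrt{11} \approx - 19.9 i$)
$f{\left(g,T \right)} = \frac{1}{54 + T}$
$\frac{1}{8465 + f{\left(53,x \right)}} = \frac{1}{8465 + \frac{1}{54 - 6 i \sqrt{11}}}$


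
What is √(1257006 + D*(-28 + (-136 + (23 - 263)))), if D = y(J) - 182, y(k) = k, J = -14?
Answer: √1336190 ≈ 1155.9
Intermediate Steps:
D = -196 (D = -14 - 182 = -196)
√(1257006 + D*(-28 + (-136 + (23 - 263)))) = √(1257006 - 196*(-28 + (-136 + (23 - 263)))) = √(1257006 - 196*(-28 + (-136 - 240))) = √(1257006 - 196*(-28 - 376)) = √(1257006 - 196*(-404)) = √(1257006 + 79184) = √1336190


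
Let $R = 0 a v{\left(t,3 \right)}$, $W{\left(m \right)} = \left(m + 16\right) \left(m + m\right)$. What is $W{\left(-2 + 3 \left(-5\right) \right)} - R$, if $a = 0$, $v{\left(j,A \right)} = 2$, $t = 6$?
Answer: $34$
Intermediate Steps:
$W{\left(m \right)} = 2 m \left(16 + m\right)$ ($W{\left(m \right)} = \left(16 + m\right) 2 m = 2 m \left(16 + m\right)$)
$R = 0$ ($R = 0 \cdot 0 \cdot 2 = 0 \cdot 2 = 0$)
$W{\left(-2 + 3 \left(-5\right) \right)} - R = 2 \left(-2 + 3 \left(-5\right)\right) \left(16 + \left(-2 + 3 \left(-5\right)\right)\right) - 0 = 2 \left(-2 - 15\right) \left(16 - 17\right) + 0 = 2 \left(-17\right) \left(16 - 17\right) + 0 = 2 \left(-17\right) \left(-1\right) + 0 = 34 + 0 = 34$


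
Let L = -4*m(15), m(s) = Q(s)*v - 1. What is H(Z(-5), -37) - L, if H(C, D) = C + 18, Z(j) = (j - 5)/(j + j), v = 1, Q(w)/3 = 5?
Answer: 75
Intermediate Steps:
Q(w) = 15 (Q(w) = 3*5 = 15)
Z(j) = (-5 + j)/(2*j) (Z(j) = (-5 + j)/((2*j)) = (-5 + j)*(1/(2*j)) = (-5 + j)/(2*j))
m(s) = 14 (m(s) = 15*1 - 1 = 15 - 1 = 14)
H(C, D) = 18 + C
L = -56 (L = -4*14 = -56)
H(Z(-5), -37) - L = (18 + (1/2)*(-5 - 5)/(-5)) - 1*(-56) = (18 + (1/2)*(-1/5)*(-10)) + 56 = (18 + 1) + 56 = 19 + 56 = 75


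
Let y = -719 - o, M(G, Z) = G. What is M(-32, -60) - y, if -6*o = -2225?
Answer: 6347/6 ≈ 1057.8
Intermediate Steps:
o = 2225/6 (o = -⅙*(-2225) = 2225/6 ≈ 370.83)
y = -6539/6 (y = -719 - 1*2225/6 = -719 - 2225/6 = -6539/6 ≈ -1089.8)
M(-32, -60) - y = -32 - 1*(-6539/6) = -32 + 6539/6 = 6347/6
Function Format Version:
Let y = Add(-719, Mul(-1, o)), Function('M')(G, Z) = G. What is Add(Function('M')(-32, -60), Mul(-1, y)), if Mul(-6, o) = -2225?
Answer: Rational(6347, 6) ≈ 1057.8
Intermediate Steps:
o = Rational(2225, 6) (o = Mul(Rational(-1, 6), -2225) = Rational(2225, 6) ≈ 370.83)
y = Rational(-6539, 6) (y = Add(-719, Mul(-1, Rational(2225, 6))) = Add(-719, Rational(-2225, 6)) = Rational(-6539, 6) ≈ -1089.8)
Add(Function('M')(-32, -60), Mul(-1, y)) = Add(-32, Mul(-1, Rational(-6539, 6))) = Add(-32, Rational(6539, 6)) = Rational(6347, 6)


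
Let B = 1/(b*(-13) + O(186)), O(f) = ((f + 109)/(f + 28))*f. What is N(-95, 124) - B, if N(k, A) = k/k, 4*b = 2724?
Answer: 919943/919836 ≈ 1.0001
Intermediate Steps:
b = 681 (b = (¼)*2724 = 681)
O(f) = f*(109 + f)/(28 + f) (O(f) = ((109 + f)/(28 + f))*f = f*(109 + f)/(28 + f))
B = -107/919836 (B = 1/(681*(-13) + 186*(109 + 186)/(28 + 186)) = 1/(-8853 + 186*295/214) = 1/(-8853 + 186*(1/214)*295) = 1/(-8853 + 27435/107) = 1/(-919836/107) = -107/919836 ≈ -0.00011633)
N(k, A) = 1
N(-95, 124) - B = 1 - 1*(-107/919836) = 1 + 107/919836 = 919943/919836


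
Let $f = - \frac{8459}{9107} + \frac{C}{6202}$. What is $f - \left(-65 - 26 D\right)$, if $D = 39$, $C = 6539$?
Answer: $\frac{8707249923}{8068802} \approx 1079.1$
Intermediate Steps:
$f = \frac{1012565}{8068802}$ ($f = - \frac{8459}{9107} + \frac{6539}{6202} = \frac{1012565}{8068802} \approx 0.12549$)
$f - \left(-65 - 26 D\right) = \frac{1012565}{8068802} - \left(-65 - 1014\right) = \frac{1012565}{8068802} - -1079 = \frac{1012565}{8068802} + 1079 = \frac{8707249923}{8068802}$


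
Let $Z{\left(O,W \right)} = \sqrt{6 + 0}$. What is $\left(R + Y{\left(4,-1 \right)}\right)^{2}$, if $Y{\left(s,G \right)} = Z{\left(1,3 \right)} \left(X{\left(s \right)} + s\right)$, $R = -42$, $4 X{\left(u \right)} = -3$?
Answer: $\frac{14619}{8} - 273 \sqrt{6} \approx 1158.7$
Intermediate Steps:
$Z{\left(O,W \right)} = \sqrt{6}$
$X{\left(u \right)} = - \frac{3}{4}$ ($X{\left(u \right)} = \frac{1}{4} \left(-3\right) = - \frac{3}{4}$)
$Y{\left(s,G \right)} = \sqrt{6} \left(- \frac{3}{4} + s\right)$
$\left(R + Y{\left(4,-1 \right)}\right)^{2} = \left(-42 + \sqrt{6} \left(- \frac{3}{4} + 4\right)\right)^{2} = \left(-42 + \sqrt{6} \cdot \frac{13}{4}\right)^{2} = \left(-42 + \frac{13 \sqrt{6}}{4}\right)^{2}$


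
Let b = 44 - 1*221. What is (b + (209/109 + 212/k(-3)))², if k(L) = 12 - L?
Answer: 69248975104/2673225 ≈ 25905.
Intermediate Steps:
b = -177 (b = 44 - 221 = -177)
(b + (209/109 + 212/k(-3)))² = (-177 + (209/109 + 212/(12 - 1*(-3))))² = (-177 + (209*(1/109) + 212/(12 + 3)))² = (-177 + (209/109 + 212/15))² = (-177 + 26243/1635)² = (-263152/1635)² = 69248975104/2673225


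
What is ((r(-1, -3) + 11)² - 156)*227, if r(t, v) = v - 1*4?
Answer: -31780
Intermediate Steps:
r(t, v) = -4 + v (r(t, v) = v - 4 = -4 + v)
((r(-1, -3) + 11)² - 156)*227 = (((-4 - 3) + 11)² - 156)*227 = ((-7 + 11)² - 156)*227 = (4² - 156)*227 = (16 - 156)*227 = -140*227 = -31780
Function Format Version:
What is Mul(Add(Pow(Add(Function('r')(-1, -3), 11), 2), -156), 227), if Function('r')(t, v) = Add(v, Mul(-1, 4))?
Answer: -31780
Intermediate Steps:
Function('r')(t, v) = Add(-4, v) (Function('r')(t, v) = Add(v, -4) = Add(-4, v))
Mul(Add(Pow(Add(Function('r')(-1, -3), 11), 2), -156), 227) = Mul(Add(Pow(Add(Add(-4, -3), 11), 2), -156), 227) = Mul(Add(Pow(Add(-7, 11), 2), -156), 227) = Mul(Add(Pow(4, 2), -156), 227) = Mul(Add(16, -156), 227) = Mul(-140, 227) = -31780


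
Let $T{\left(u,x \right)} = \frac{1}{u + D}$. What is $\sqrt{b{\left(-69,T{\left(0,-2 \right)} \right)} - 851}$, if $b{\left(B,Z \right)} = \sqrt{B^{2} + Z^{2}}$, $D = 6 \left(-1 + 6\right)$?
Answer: $\frac{\sqrt{-765900 + 30 \sqrt{4284901}}}{30} \approx 27.964 i$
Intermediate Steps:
$D = 30$ ($D = 6 \cdot 5 = 30$)
$T{\left(u,x \right)} = \frac{1}{30 + u}$ ($T{\left(u,x \right)} = \frac{1}{u + 30} = \frac{1}{30 + u}$)
$\sqrt{b{\left(-69,T{\left(0,-2 \right)} \right)} - 851} = \sqrt{\sqrt{\left(-69\right)^{2} + \left(\frac{1}{30 + 0}\right)^{2}} - 851} = \sqrt{\sqrt{4761 + \left(\frac{1}{30}\right)^{2}} - 851} = \sqrt{\sqrt{4761 + \frac{1}{900}} - 851} = \sqrt{\sqrt{\frac{4284901}{900}} - 851} = \sqrt{\frac{\sqrt{4284901}}{30} - 851} = \sqrt{-851 + \frac{\sqrt{4284901}}{30}}$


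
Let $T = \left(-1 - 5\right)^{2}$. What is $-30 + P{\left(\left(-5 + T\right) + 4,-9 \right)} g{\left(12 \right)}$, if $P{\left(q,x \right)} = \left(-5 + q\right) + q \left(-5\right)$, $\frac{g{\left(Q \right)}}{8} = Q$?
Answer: $-13950$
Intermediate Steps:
$g{\left(Q \right)} = 8 Q$
$T = 36$ ($T = \left(-6\right)^{2} = 36$)
$P{\left(q,x \right)} = -5 - 4 q$ ($P{\left(q,x \right)} = \left(-5 + q\right) - 5 q = -5 - 4 q$)
$-30 + P{\left(\left(-5 + T\right) + 4,-9 \right)} g{\left(12 \right)} = -30 + \left(-5 - 4 \left(\left(-5 + 36\right) + 4\right)\right) 8 \cdot 12 = -30 + \left(-5 - 4 \left(31 + 4\right)\right) 96 = -30 + \left(-5 - 140\right) 96 = -30 - 13920 = -13950$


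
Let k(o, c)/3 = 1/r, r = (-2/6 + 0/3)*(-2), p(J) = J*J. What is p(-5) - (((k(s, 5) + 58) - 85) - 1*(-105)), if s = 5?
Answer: -115/2 ≈ -57.500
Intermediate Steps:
p(J) = J²
r = ⅔ (r = (-2*⅙ + 0*(⅓))*(-2) = (-⅓ + 0)*(-2) = -⅓*(-2) = ⅔ ≈ 0.66667)
k(o, c) = 9/2 (k(o, c) = 3/(⅔) = 3*(3/2) = 9/2)
p(-5) - (((k(s, 5) + 58) - 85) - 1*(-105)) = (-5)² - (((9/2 + 58) - 85) - 1*(-105)) = 25 - ((125/2 - 85) + 105) = 25 - (-45/2 + 105) = 25 - 1*165/2 = 25 - 165/2 = -115/2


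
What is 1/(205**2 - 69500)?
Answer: -1/27475 ≈ -3.6397e-5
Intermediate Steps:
1/(205**2 - 69500) = 1/(42025 - 69500) = 1/(-27475) = -1/27475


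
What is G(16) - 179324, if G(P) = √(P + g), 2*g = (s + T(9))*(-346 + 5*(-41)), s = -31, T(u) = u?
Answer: -179324 + √6077 ≈ -1.7925e+5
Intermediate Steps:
g = 6061 (g = ((-31 + 9)*(-346 + 5*(-41)))/2 = (-22*(-346 - 205))/2 = (-22*(-551))/2 = (½)*12122 = 6061)
G(P) = √(6061 + P) (G(P) = √(P + 6061) = √(6061 + P))
G(16) - 179324 = √(6061 + 16) - 179324 = √6077 - 179324 = -179324 + √6077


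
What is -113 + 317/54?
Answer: -5785/54 ≈ -107.13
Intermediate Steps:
-113 + 317/54 = -5785/54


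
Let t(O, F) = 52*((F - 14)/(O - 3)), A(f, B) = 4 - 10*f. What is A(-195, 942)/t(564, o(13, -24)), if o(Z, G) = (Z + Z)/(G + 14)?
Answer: -2740485/2158 ≈ -1269.9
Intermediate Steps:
o(Z, G) = 2*Z/(14 + G) (o(Z, G) = (2*Z)/(14 + G) = 2*Z/(14 + G))
t(O, F) = 52*(-14 + F)/(-3 + O) (t(O, F) = 52*((-14 + F)/(-3 + O)) = 52*(-14 + F)/(-3 + O))
A(-195, 942)/t(564, o(13, -24)) = (4 - 10*(-195))/((52*(-14 + 2*13/(14 - 24))/(-3 + 564))) = (4 + 1950)/((52*(-14 + 2*13/(-10))/561)) = 1954/((52*(1/561)*(-14 + 2*13*(-1/10)))) = 1954/((52*(1/561)*(-14 - 13/5))) = 1954/((52*(1/561)*(-83/5))) = 1954/(-4316/2805) = 1954*(-2805/4316) = -2740485/2158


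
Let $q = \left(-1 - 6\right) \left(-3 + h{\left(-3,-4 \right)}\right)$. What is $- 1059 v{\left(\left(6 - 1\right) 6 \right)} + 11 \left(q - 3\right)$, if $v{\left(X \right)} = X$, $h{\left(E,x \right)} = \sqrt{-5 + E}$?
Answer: $-31572 - 154 i \sqrt{2} \approx -31572.0 - 217.79 i$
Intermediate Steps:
$q = 21 - 14 i \sqrt{2}$ ($q = \left(-1 - 6\right) \left(-3 + \sqrt{-5 - 3}\right) = - 7 \left(-3 + \sqrt{-8}\right) = - 7 \left(-3 + 2 i \sqrt{2}\right) = 21 - 14 i \sqrt{2} \approx 21.0 - 19.799 i$)
$- 1059 v{\left(\left(6 - 1\right) 6 \right)} + 11 \left(q - 3\right) = - 1059 \left(6 - 1\right) 6 + 11 \left(\left(21 - 14 i \sqrt{2}\right) - 3\right) = - 1059 \cdot 5 \cdot 6 + 11 \left(18 - 14 i \sqrt{2}\right) = \left(-1059\right) 30 + \left(198 - 154 i \sqrt{2}\right) = -31770 + \left(198 - 154 i \sqrt{2}\right) = -31572 - 154 i \sqrt{2}$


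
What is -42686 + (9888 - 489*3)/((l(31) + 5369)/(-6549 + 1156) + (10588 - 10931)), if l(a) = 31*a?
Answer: -79276136947/1856129 ≈ -42710.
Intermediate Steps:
-42686 + (9888 - 489*3)/((l(31) + 5369)/(-6549 + 1156) + (10588 - 10931)) = -42686 + (9888 - 489*3)/((31*31 + 5369)/(-6549 + 1156) + (10588 - 10931)) = -42686 + (9888 - 1467)/((961 + 5369)/(-5393) - 343) = -42686 + 8421/(6330*(-1/5393) - 343) = -42686 + 8421/(-6330/5393 - 343) = -42686 + 8421/(-1856129/5393) = -42686 + 8421*(-5393/1856129) = -42686 - 45414453/1856129 = -79276136947/1856129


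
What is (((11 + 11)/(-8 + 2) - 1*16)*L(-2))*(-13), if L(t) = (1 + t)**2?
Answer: 767/3 ≈ 255.67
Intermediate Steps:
(((11 + 11)/(-8 + 2) - 1*16)*L(-2))*(-13) = (((11 + 11)/(-8 + 2) - 1*16)*(1 - 2)**2)*(-13) = ((22/(-6) - 16)*(-1)**2)*(-13) = ((22*(-1/6) - 16)*1)*(-13) = ((-11/3 - 16)*1)*(-13) = -59/3*1*(-13) = -59/3*(-13) = 767/3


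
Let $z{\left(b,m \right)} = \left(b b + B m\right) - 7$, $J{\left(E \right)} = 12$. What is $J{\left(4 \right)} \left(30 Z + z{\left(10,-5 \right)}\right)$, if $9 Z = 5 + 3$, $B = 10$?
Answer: $836$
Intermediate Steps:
$Z = \frac{8}{9}$ ($Z = \frac{5 + 3}{9} = \frac{1}{9} \cdot 8 = \frac{8}{9} \approx 0.88889$)
$z{\left(b,m \right)} = -7 + b^{2} + 10 m$ ($z{\left(b,m \right)} = \left(b b + 10 m\right) - 7 = \left(b^{2} + 10 m\right) - 7 = -7 + b^{2} + 10 m$)
$J{\left(4 \right)} \left(30 Z + z{\left(10,-5 \right)}\right) = 12 \left(30 \cdot \frac{8}{9} + \left(-7 + 10^{2} + 10 \left(-5\right)\right)\right) = 12 \left(\frac{80}{3} - -43\right) = 12 \left(\frac{80}{3} + 43\right) = 12 \cdot \frac{209}{3} = 836$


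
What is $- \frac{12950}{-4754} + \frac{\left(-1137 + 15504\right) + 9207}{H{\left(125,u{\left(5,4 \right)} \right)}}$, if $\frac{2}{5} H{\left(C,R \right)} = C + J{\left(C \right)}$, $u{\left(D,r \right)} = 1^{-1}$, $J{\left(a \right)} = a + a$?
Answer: $\frac{41403807}{1485625} \approx 27.87$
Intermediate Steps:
$J{\left(a \right)} = 2 a$
$u{\left(D,r \right)} = 1$
$H{\left(C,R \right)} = \frac{15 C}{2}$ ($H{\left(C,R \right)} = \frac{5 \left(C + 2 C\right)}{2} = \frac{5 \cdot 3 C}{2} = \frac{15 C}{2}$)
$- \frac{12950}{-4754} + \frac{\left(-1137 + 15504\right) + 9207}{H{\left(125,u{\left(5,4 \right)} \right)}} = - \frac{12950}{-4754} + \frac{\left(-1137 + 15504\right) + 9207}{\frac{15}{2} \cdot 125} = \left(-12950\right) \left(- \frac{1}{4754}\right) + \frac{14367 + 9207}{\frac{1875}{2}} = \frac{6475}{2377} + 23574 \cdot \frac{2}{1875} = \frac{6475}{2377} + \frac{15716}{625} = \frac{41403807}{1485625}$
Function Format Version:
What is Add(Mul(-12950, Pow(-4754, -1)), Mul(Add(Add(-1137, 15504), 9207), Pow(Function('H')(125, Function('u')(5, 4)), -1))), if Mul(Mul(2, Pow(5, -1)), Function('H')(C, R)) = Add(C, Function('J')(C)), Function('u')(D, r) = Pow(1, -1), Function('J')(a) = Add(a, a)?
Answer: Rational(41403807, 1485625) ≈ 27.870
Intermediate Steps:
Function('J')(a) = Mul(2, a)
Function('u')(D, r) = 1
Function('H')(C, R) = Mul(Rational(15, 2), C) (Function('H')(C, R) = Mul(Rational(5, 2), Add(C, Mul(2, C))) = Mul(Rational(5, 2), Mul(3, C)) = Mul(Rational(15, 2), C))
Add(Mul(-12950, Pow(-4754, -1)), Mul(Add(Add(-1137, 15504), 9207), Pow(Function('H')(125, Function('u')(5, 4)), -1))) = Add(Mul(-12950, Pow(-4754, -1)), Mul(Add(Add(-1137, 15504), 9207), Pow(Mul(Rational(15, 2), 125), -1))) = Add(Mul(-12950, Rational(-1, 4754)), Mul(Add(14367, 9207), Pow(Rational(1875, 2), -1))) = Add(Rational(6475, 2377), Mul(23574, Rational(2, 1875))) = Add(Rational(6475, 2377), Rational(15716, 625)) = Rational(41403807, 1485625)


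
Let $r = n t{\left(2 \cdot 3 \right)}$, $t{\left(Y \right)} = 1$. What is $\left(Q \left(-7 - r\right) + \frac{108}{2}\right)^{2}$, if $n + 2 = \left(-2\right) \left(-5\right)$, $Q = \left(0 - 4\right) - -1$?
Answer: $9801$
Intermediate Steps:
$Q = -3$ ($Q = -4 + 1 = -3$)
$n = 8$ ($n = -2 - -10 = -2 + 10 = 8$)
$r = 8$ ($r = 8 \cdot 1 = 8$)
$\left(Q \left(-7 - r\right) + \frac{108}{2}\right)^{2} = \left(- 3 \left(-7 - 8\right) + \frac{108}{2}\right)^{2} = \left(- 3 \left(-7 - 8\right) + 108 \cdot \frac{1}{2}\right)^{2} = \left(\left(-3\right) \left(-15\right) + 54\right)^{2} = \left(45 + 54\right)^{2} = 99^{2} = 9801$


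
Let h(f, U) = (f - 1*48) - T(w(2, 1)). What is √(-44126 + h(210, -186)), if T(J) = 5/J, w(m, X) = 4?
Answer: 7*I*√3589/2 ≈ 209.68*I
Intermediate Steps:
h(f, U) = -197/4 + f (h(f, U) = (f - 1*48) - 5/4 = (f - 48) - 5/4 = (-48 + f) - 1*5/4 = (-48 + f) - 5/4 = -197/4 + f)
√(-44126 + h(210, -186)) = √(-44126 + (-197/4 + 210)) = √(-44126 + 643/4) = √(-175861/4) = 7*I*√3589/2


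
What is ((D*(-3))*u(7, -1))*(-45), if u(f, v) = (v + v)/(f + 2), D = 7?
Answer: -210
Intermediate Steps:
u(f, v) = 2*v/(2 + f) (u(f, v) = (2*v)/(2 + f) = 2*v/(2 + f))
((D*(-3))*u(7, -1))*(-45) = ((7*(-3))*(2*(-1)/(2 + 7)))*(-45) = -42*(-1)/9*(-45) = -21*(-2/9)*(-45) = (14/3)*(-45) = -210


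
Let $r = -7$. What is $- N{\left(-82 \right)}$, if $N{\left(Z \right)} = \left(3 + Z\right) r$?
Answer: $-553$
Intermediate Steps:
$N{\left(Z \right)} = -21 - 7 Z$ ($N{\left(Z \right)} = \left(3 + Z\right) \left(-7\right) = -21 - 7 Z$)
$- N{\left(-82 \right)} = - (-21 - -574) = - (-21 + 574) = \left(-1\right) 553 = -553$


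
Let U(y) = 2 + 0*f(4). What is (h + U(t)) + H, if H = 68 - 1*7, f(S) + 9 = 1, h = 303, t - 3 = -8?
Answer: 366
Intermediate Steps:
t = -5 (t = 3 - 8 = -5)
f(S) = -8 (f(S) = -9 + 1 = -8)
H = 61 (H = 68 - 7 = 61)
U(y) = 2 (U(y) = 2 + 0*(-8) = 2 + 0 = 2)
(h + U(t)) + H = (303 + 2) + 61 = 305 + 61 = 366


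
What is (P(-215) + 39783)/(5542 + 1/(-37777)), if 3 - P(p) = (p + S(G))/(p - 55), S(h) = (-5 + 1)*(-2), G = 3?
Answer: 45089002789/6280803990 ≈ 7.1789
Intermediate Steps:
S(h) = 8 (S(h) = -4*(-2) = 8)
P(p) = 3 - (8 + p)/(-55 + p) (P(p) = 3 - (p + 8)/(p - 55) = 3 - (8 + p)/(-55 + p))
(P(-215) + 39783)/(5542 + 1/(-37777)) = ((-173 + 2*(-215))/(-55 - 215) + 39783)/(5542 + 1/(-37777)) = ((-173 - 430)/(-270) + 39783)/(5542 - 1/37777) = (-1/270*(-603) + 39783)/(209360133/37777) = (67/30 + 39783)*(37777/209360133) = (1193557/30)*(37777/209360133) = 45089002789/6280803990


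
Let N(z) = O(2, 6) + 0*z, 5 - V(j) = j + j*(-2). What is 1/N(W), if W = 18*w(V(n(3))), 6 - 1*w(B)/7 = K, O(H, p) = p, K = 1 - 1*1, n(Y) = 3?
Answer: 1/6 ≈ 0.16667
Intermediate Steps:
V(j) = 5 + j (V(j) = 5 - (j + j*(-2)) = 5 - (j - 2*j) = 5 - (-1)*j = 5 + j)
K = 0 (K = 1 - 1 = 0)
w(B) = 42 (w(B) = 42 - 7*0 = 42 + 0 = 42)
W = 756 (W = 18*42 = 756)
N(z) = 6 (N(z) = 6 + 0*z = 6 + 0 = 6)
1/N(W) = 1/6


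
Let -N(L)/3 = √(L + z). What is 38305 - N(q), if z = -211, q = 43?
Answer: 38305 + 6*I*√42 ≈ 38305.0 + 38.884*I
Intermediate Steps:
N(L) = -3*√(-211 + L) (N(L) = -3*√(L - 211) = -3*√(-211 + L))
38305 - N(q) = 38305 - (-3)*√(-211 + 43) = 38305 - (-3)*√(-168) = 38305 - (-3)*2*I*√42 = 38305 - (-6)*I*√42 = 38305 + 6*I*√42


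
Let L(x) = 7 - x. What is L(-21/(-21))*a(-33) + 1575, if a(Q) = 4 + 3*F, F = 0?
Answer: 1599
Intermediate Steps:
a(Q) = 4 (a(Q) = 4 + 3*0 = 4 + 0 = 4)
L(-21/(-21))*a(-33) + 1575 = (7 - (-21)/(-21))*4 + 1575 = (7 - (-21)*(-1)/21)*4 + 1575 = (7 - 1*1)*4 + 1575 = (7 - 1)*4 + 1575 = 6*4 + 1575 = 24 + 1575 = 1599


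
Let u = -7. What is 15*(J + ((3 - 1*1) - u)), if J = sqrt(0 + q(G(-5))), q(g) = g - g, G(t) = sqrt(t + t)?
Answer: 135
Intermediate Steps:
G(t) = sqrt(2)*sqrt(t) (G(t) = sqrt(2*t) = sqrt(2)*sqrt(t))
q(g) = 0
J = 0 (J = sqrt(0 + 0) = sqrt(0) = 0)
15*(J + ((3 - 1*1) - u)) = 15*(0 + ((3 - 1*1) - 1*(-7))) = 15*(0 + ((3 - 1) + 7)) = 15*(0 + (2 + 7)) = 15*(0 + 9) = 15*9 = 135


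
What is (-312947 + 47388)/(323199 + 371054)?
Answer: -643/1681 ≈ -0.38251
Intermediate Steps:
(-312947 + 47388)/(323199 + 371054) = -265559/694253 = -265559*1/694253 = -643/1681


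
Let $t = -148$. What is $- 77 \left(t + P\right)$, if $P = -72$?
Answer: $16940$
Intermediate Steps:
$- 77 \left(t + P\right) = - 77 \left(-148 - 72\right) = \left(-77\right) \left(-220\right) = 16940$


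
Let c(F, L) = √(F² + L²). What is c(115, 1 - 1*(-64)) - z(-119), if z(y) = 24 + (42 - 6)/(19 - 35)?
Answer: -87/4 + 5*√698 ≈ 110.35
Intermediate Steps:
z(y) = 87/4 (z(y) = 24 + 36/(-16) = 24 + 36*(-1/16) = 24 - 9/4 = 87/4)
c(115, 1 - 1*(-64)) - z(-119) = √(115² + (1 - 1*(-64))²) - 1*87/4 = √(13225 + (1 + 64)²) - 87/4 = √(13225 + 65²) - 87/4 = √(13225 + 4225) - 87/4 = √17450 - 87/4 = 5*√698 - 87/4 = -87/4 + 5*√698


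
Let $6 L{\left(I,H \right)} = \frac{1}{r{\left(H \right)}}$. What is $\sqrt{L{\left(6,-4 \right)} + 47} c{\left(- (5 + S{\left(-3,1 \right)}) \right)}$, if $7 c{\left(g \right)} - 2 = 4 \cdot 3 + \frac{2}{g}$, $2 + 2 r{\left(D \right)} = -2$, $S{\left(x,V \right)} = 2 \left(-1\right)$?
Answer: $\frac{20 \sqrt{1689}}{63} \approx 13.047$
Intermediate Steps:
$S{\left(x,V \right)} = -2$
$r{\left(D \right)} = -2$ ($r{\left(D \right)} = -1 + \frac{1}{2} \left(-2\right) = -1 - 1 = -2$)
$c{\left(g \right)} = 2 + \frac{2}{7 g}$ ($c{\left(g \right)} = \frac{2}{7} + \frac{4 \cdot 3 + \frac{2}{g}}{7} = \frac{2}{7} + \frac{12 + \frac{2}{g}}{7} = \frac{2}{7} + \left(\frac{12}{7} + \frac{2}{7 g}\right) = 2 + \frac{2}{7 g}$)
$L{\left(I,H \right)} = - \frac{1}{12}$ ($L{\left(I,H \right)} = \frac{1}{6 \left(-2\right)} = \frac{1}{6} \left(- \frac{1}{2}\right) = - \frac{1}{12}$)
$\sqrt{L{\left(6,-4 \right)} + 47} c{\left(- (5 + S{\left(-3,1 \right)}) \right)} = \sqrt{- \frac{1}{12} + 47} \left(2 + \frac{2}{7 \left(- (5 - 2)\right)}\right) = \sqrt{\frac{563}{12}} \left(2 + \frac{2}{7 \left(\left(-1\right) 3\right)}\right) = \frac{\sqrt{1689}}{6} \left(2 + \frac{2}{7 \left(-3\right)}\right) = \frac{\sqrt{1689}}{6} \left(2 + \frac{2}{7} \left(- \frac{1}{3}\right)\right) = \frac{\sqrt{1689}}{6} \left(2 - \frac{2}{21}\right) = \frac{\sqrt{1689}}{6} \cdot \frac{40}{21} = \frac{20 \sqrt{1689}}{63}$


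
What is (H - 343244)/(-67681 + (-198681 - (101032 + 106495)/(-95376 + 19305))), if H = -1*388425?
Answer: 55658792499/20262216175 ≈ 2.7469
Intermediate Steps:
H = -388425
(H - 343244)/(-67681 + (-198681 - (101032 + 106495)/(-95376 + 19305))) = (-388425 - 343244)/(-67681 + (-198681 - (101032 + 106495)/(-95376 + 19305))) = -731669/(-67681 + (-198681 - 207527/(-76071))) = -731669/(-67681 + (-198681 - 207527*(-1)/76071)) = -731669/(-67681 + (-198681 - 1*(-207527/76071))) = -731669/(-67681 + (-198681 + 207527/76071)) = -731669/(-67681 - 15113654824/76071) = -731669/(-20262216175/76071) = -731669*(-76071/20262216175) = 55658792499/20262216175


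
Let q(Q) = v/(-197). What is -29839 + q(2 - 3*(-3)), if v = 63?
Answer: -5878346/197 ≈ -29839.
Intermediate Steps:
q(Q) = -63/197 (q(Q) = 63/(-197) = 63*(-1/197) = -63/197)
-29839 + q(2 - 3*(-3)) = -29839 - 63/197 = -5878346/197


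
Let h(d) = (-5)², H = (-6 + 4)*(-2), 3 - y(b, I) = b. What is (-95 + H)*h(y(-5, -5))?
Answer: -2275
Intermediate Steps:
y(b, I) = 3 - b
H = 4 (H = -2*(-2) = 4)
h(d) = 25
(-95 + H)*h(y(-5, -5)) = (-95 + 4)*25 = -91*25 = -2275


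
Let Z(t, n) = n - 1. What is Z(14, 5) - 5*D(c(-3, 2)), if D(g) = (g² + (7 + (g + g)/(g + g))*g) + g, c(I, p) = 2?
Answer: -106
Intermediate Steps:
Z(t, n) = -1 + n
D(g) = g² + 9*g (D(g) = (g² + (7 + (2*g)/((2*g)))*g) + g = (g² + (7 + (2*g)*(1/(2*g)))*g) + g = (g² + (7 + 1)*g) + g = (g² + 8*g) + g = g² + 9*g)
Z(14, 5) - 5*D(c(-3, 2)) = (-1 + 5) - 10*(9 + 2) = 4 - 10*11 = 4 - 5*22 = 4 - 110 = -106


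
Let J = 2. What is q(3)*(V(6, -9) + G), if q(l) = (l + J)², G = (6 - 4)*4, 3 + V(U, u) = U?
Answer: 275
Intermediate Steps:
V(U, u) = -3 + U
G = 8 (G = 2*4 = 8)
q(l) = (2 + l)² (q(l) = (l + 2)² = (2 + l)²)
q(3)*(V(6, -9) + G) = (2 + 3)²*((-3 + 6) + 8) = 5²*(3 + 8) = 25*11 = 275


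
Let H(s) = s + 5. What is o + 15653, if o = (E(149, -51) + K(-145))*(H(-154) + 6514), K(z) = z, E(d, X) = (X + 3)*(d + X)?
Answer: -30848232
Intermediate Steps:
E(d, X) = (3 + X)*(X + d)
H(s) = 5 + s
o = -30863885 (o = (((-51)² + 3*(-51) + 3*149 - 51*149) - 145)*((5 - 154) + 6514) = ((2601 - 153 + 447 - 7599) - 145)*(-149 + 6514) = (-4704 - 145)*6365 = -4849*6365 = -30863885)
o + 15653 = -30863885 + 15653 = -30848232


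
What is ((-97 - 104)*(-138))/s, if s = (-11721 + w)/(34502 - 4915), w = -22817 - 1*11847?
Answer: -820684206/46385 ≈ -17693.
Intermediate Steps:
w = -34664 (w = -22817 - 11847 = -34664)
s = -46385/29587 (s = (-11721 - 34664)/(34502 - 4915) = -46385/29587 ≈ -1.5677)
((-97 - 104)*(-138))/s = ((-97 - 104)*(-138))/(-46385/29587) = -201*(-138)*(-29587/46385) = 27738*(-29587/46385) = -820684206/46385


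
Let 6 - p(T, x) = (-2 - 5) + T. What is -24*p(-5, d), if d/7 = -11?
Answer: -432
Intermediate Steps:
d = -77 (d = 7*(-11) = -77)
p(T, x) = 13 - T (p(T, x) = 6 - ((-2 - 5) + T) = 6 - (-7 + T) = 6 + (7 - T) = 13 - T)
-24*p(-5, d) = -24*(13 - 1*(-5)) = -24*(13 + 5) = -24*18 = -432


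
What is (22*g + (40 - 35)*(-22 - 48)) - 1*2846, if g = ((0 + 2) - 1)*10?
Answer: -2976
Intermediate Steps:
g = 10 (g = (2 - 1)*10 = 1*10 = 10)
(22*g + (40 - 35)*(-22 - 48)) - 1*2846 = (22*10 + (40 - 35)*(-22 - 48)) - 1*2846 = (220 + 5*(-70)) - 2846 = (220 - 350) - 2846 = -130 - 2846 = -2976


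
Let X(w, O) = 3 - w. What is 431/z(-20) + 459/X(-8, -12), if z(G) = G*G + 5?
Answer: 190636/4455 ≈ 42.791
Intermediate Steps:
z(G) = 5 + G² (z(G) = G² + 5 = 5 + G²)
431/z(-20) + 459/X(-8, -12) = 431/(5 + (-20)²) + 459/(3 - 1*(-8)) = 431/(5 + 400) + 459/(3 + 8) = 431/405 + 459/11 = 190636/4455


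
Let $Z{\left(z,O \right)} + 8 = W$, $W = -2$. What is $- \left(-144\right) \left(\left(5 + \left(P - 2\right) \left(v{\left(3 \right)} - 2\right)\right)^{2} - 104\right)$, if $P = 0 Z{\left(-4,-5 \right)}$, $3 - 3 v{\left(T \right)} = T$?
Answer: $-3312$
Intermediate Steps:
$Z{\left(z,O \right)} = -10$ ($Z{\left(z,O \right)} = -8 - 2 = -10$)
$v{\left(T \right)} = 1 - \frac{T}{3}$
$P = 0$ ($P = 0 \left(-10\right) = 0$)
$- \left(-144\right) \left(\left(5 + \left(P - 2\right) \left(v{\left(3 \right)} - 2\right)\right)^{2} - 104\right) = - \left(-144\right) \left(\left(5 + \left(0 - 2\right) \left(\left(1 - 1\right) - 2\right)\right)^{2} - 104\right) = - \left(-144\right) \left(\left(5 - 2 \left(\left(1 - 1\right) - 2\right)\right)^{2} - 104\right) = - \left(-144\right) \left(\left(5 - 2 \left(0 - 2\right)\right)^{2} - 104\right) = - \left(-144\right) \left(\left(5 - -4\right)^{2} - 104\right) = - \left(-144\right) \left(\left(5 + 4\right)^{2} - 104\right) = - \left(-144\right) \left(9^{2} - 104\right) = - \left(-144\right) \left(81 - 104\right) = - \left(-144\right) \left(-23\right) = \left(-1\right) 3312 = -3312$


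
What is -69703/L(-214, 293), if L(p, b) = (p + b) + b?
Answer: -69703/372 ≈ -187.37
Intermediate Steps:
L(p, b) = p + 2*b (L(p, b) = (b + p) + b = p + 2*b)
-69703/L(-214, 293) = -69703/(-214 + 2*293) = -69703/(-214 + 586) = -69703/372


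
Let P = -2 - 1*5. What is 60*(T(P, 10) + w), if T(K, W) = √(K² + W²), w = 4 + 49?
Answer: 3180 + 60*√149 ≈ 3912.4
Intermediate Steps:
P = -7 (P = -2 - 5 = -7)
w = 53
60*(T(P, 10) + w) = 60*(√((-7)² + 10²) + 53) = 60*(√(49 + 100) + 53) = 60*(√149 + 53) = 60*(53 + √149) = 3180 + 60*√149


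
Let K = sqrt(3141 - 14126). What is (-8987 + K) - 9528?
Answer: -18515 + 13*I*sqrt(65) ≈ -18515.0 + 104.81*I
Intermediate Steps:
K = 13*I*sqrt(65) (K = sqrt(-10985) = 13*I*sqrt(65) ≈ 104.81*I)
(-8987 + K) - 9528 = (-8987 + 13*I*sqrt(65)) - 9528 = -18515 + 13*I*sqrt(65)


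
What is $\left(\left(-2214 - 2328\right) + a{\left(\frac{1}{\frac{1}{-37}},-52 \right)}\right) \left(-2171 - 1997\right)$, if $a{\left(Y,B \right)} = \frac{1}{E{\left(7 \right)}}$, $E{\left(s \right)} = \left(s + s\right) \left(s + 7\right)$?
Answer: $\frac{927620702}{49} \approx 1.8931 \cdot 10^{7}$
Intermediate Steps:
$E{\left(s \right)} = 2 s \left(7 + s\right)$
$a{\left(Y,B \right)} = \frac{1}{196}$ ($a{\left(Y,B \right)} = \frac{1}{2 \cdot 7 \left(7 + 7\right)} = \frac{1}{2 \cdot 7 \cdot 14} = \frac{1}{196}$)
$\left(\left(-2214 - 2328\right) + a{\left(\frac{1}{\frac{1}{-37}},-52 \right)}\right) \left(-2171 - 1997\right) = \left(\left(-2214 - 2328\right) + \frac{1}{196}\right) \left(-2171 - 1997\right) = \left(\left(-2214 - 2328\right) + \frac{1}{196}\right) \left(-4168\right) = \left(-4542 + \frac{1}{196}\right) \left(-4168\right) = \left(- \frac{890231}{196}\right) \left(-4168\right) = \frac{927620702}{49}$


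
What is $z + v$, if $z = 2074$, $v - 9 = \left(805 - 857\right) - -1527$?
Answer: $3558$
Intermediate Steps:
$v = 1484$ ($v = 9 + \left(\left(805 - 857\right) - -1527\right) = 9 + \left(\left(805 - 857\right) + 1527\right) = 9 + \left(-52 + 1527\right) = 9 + 1475 = 1484$)
$z + v = 2074 + 1484 = 3558$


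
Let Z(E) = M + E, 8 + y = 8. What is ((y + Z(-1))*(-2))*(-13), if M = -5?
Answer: -156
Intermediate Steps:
y = 0 (y = -8 + 8 = 0)
Z(E) = -5 + E
((y + Z(-1))*(-2))*(-13) = ((0 + (-5 - 1))*(-2))*(-13) = ((0 - 6)*(-2))*(-13) = -6*(-2)*(-13) = 12*(-13) = -156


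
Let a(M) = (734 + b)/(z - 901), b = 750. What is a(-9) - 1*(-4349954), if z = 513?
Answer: 421945167/97 ≈ 4.3500e+6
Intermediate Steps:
a(M) = -371/97 (a(M) = (734 + 750)/(513 - 901) = 1484/(-388) = 1484*(-1/388) = -371/97)
a(-9) - 1*(-4349954) = -371/97 - 1*(-4349954) = -371/97 + 4349954 = 421945167/97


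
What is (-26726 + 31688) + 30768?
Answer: 35730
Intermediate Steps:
(-26726 + 31688) + 30768 = 4962 + 30768 = 35730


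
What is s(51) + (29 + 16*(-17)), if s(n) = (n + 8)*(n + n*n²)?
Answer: 7829175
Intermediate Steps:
s(n) = (8 + n)*(n + n³)
s(51) + (29 + 16*(-17)) = 51*(8 + 51 + 51³ + 8*51²) + (29 + 16*(-17)) = 51*(8 + 51 + 132651 + 8*2601) + (29 - 272) = 51*(8 + 51 + 132651 + 20808) - 243 = 51*153518 - 243 = 7829418 - 243 = 7829175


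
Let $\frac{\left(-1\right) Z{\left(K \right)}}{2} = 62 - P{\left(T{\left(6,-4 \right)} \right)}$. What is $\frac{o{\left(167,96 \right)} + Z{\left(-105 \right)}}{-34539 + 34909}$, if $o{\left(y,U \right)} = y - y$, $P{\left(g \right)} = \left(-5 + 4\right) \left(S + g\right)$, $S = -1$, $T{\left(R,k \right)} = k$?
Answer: $- \frac{57}{185} \approx -0.30811$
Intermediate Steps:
$P{\left(g \right)} = 1 - g$ ($P{\left(g \right)} = \left(-5 + 4\right) \left(-1 + g\right) = - (-1 + g) = 1 - g$)
$o{\left(y,U \right)} = 0$
$Z{\left(K \right)} = -114$ ($Z{\left(K \right)} = - 2 \left(62 - \left(1 - -4\right)\right) = - 2 \left(62 - \left(1 + 4\right)\right) = - 2 \left(62 - 5\right) = \left(-2\right) 57 = -114$)
$\frac{o{\left(167,96 \right)} + Z{\left(-105 \right)}}{-34539 + 34909} = \frac{0 - 114}{-34539 + 34909} = - \frac{114}{370} = \left(-114\right) \frac{1}{370} = - \frac{57}{185}$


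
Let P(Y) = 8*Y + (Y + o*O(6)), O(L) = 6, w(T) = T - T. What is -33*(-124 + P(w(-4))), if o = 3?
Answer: 3498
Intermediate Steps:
w(T) = 0
P(Y) = 18 + 9*Y (P(Y) = 8*Y + (Y + 3*6) = 8*Y + (Y + 18) = 8*Y + (18 + Y) = 18 + 9*Y)
-33*(-124 + P(w(-4))) = -33*(-124 + (18 + 9*0)) = -33*(-124 + (18 + 0)) = -33*(-124 + 18) = -33*(-106) = 3498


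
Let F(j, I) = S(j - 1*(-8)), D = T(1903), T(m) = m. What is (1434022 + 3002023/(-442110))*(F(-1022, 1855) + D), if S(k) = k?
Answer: 563619300848933/442110 ≈ 1.2748e+9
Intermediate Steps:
D = 1903
F(j, I) = 8 + j (F(j, I) = j - 1*(-8) = j + 8 = 8 + j)
(1434022 + 3002023/(-442110))*(F(-1022, 1855) + D) = (1434022 + 3002023/(-442110))*((8 - 1022) + 1903) = (1434022 + 3002023*(-1/442110))*(-1014 + 1903) = (1434022 - 3002023/442110)*889 = (633992464397/442110)*889 = 563619300848933/442110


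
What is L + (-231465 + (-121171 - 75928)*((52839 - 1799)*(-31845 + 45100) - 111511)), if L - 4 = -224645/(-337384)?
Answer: -44980855704796553403/337384 ≈ -1.3332e+14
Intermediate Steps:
L = 1574181/337384 (L = 4 - 224645/(-337384) = 4 - 224645*(-1/337384) = 4 + 224645/337384 = 1574181/337384 ≈ 4.6658)
L + (-231465 + (-121171 - 75928)*((52839 - 1799)*(-31845 + 45100) - 111511)) = 1574181/337384 + (-231465 + (-121171 - 75928)*((52839 - 1799)*(-31845 + 45100) - 111511)) = 1574181/337384 + (-231465 - 197099*(51040*13255 - 111511)) = 1574181/337384 + (-231465 - 197099*(676535200 - 111511)) = 1574181/337384 + (-231465 - 197099*676423689) = 1574181/337384 + (-231465 - 133322432678211) = 1574181/337384 - 133322432909676 = -44980855704796553403/337384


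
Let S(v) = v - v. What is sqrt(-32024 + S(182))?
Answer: 2*I*sqrt(8006) ≈ 178.95*I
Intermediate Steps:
S(v) = 0
sqrt(-32024 + S(182)) = sqrt(-32024 + 0) = sqrt(-32024) = 2*I*sqrt(8006)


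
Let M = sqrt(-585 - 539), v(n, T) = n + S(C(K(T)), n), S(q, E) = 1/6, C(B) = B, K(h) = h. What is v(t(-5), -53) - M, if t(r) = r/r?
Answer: 7/6 - 2*I*sqrt(281) ≈ 1.1667 - 33.526*I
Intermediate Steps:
S(q, E) = 1/6
t(r) = 1
v(n, T) = 1/6 + n (v(n, T) = n + 1/6 = 1/6 + n)
M = 2*I*sqrt(281) (M = sqrt(-1124) = 2*I*sqrt(281) ≈ 33.526*I)
v(t(-5), -53) - M = (1/6 + 1) - 2*I*sqrt(281) = 7/6 - 2*I*sqrt(281)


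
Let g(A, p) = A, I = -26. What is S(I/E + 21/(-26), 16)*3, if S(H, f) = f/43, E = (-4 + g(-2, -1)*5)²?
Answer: 48/43 ≈ 1.1163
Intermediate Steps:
E = 196 (E = (-4 - 2*5)² = (-4 - 10)² = (-14)² = 196)
S(H, f) = f/43 (S(H, f) = f*(1/43) = f/43)
S(I/E + 21/(-26), 16)*3 = ((1/43)*16)*3 = (16/43)*3 = 48/43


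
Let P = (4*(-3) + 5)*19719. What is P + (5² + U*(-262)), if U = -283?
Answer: -63862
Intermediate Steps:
P = -138033 (P = (-12 + 5)*19719 = -7*19719 = -138033)
P + (5² + U*(-262)) = -138033 + (5² - 283*(-262)) = -138033 + (25 + 74146) = -138033 + 74171 = -63862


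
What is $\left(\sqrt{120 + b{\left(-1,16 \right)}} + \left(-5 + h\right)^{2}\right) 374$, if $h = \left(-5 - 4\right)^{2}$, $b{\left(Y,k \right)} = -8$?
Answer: $2160224 + 1496 \sqrt{7} \approx 2.1642 \cdot 10^{6}$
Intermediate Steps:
$h = 81$ ($h = \left(-9\right)^{2} = 81$)
$\left(\sqrt{120 + b{\left(-1,16 \right)}} + \left(-5 + h\right)^{2}\right) 374 = \left(\sqrt{120 - 8} + \left(-5 + 81\right)^{2}\right) 374 = \left(\sqrt{112} + 76^{2}\right) 374 = \left(4 \sqrt{7} + 5776\right) 374 = \left(5776 + 4 \sqrt{7}\right) 374 = 2160224 + 1496 \sqrt{7}$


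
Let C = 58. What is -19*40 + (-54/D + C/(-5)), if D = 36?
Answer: -7731/10 ≈ -773.10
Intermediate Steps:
-19*40 + (-54/D + C/(-5)) = -19*40 + (-54/36 + 58/(-5)) = -760 + (-54*1/36 + 58*(-1/5)) = -760 + (-3/2 - 58/5) = -760 - 131/10 = -7731/10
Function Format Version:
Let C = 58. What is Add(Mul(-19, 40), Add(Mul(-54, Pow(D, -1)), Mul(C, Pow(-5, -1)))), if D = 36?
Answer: Rational(-7731, 10) ≈ -773.10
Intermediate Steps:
Add(Mul(-19, 40), Add(Mul(-54, Pow(D, -1)), Mul(C, Pow(-5, -1)))) = Add(Mul(-19, 40), Add(Mul(-54, Pow(36, -1)), Mul(58, Pow(-5, -1)))) = Add(-760, Add(Mul(-54, Rational(1, 36)), Mul(58, Rational(-1, 5)))) = Add(-760, Add(Rational(-3, 2), Rational(-58, 5))) = Add(-760, Rational(-131, 10)) = Rational(-7731, 10)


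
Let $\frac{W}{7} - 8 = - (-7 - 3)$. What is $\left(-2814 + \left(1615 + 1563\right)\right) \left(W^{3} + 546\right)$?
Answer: $728335608$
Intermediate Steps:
$W = 126$ ($W = 56 + 7 \left(- (-7 - 3)\right) = 56 + 7 \left(\left(-1\right) \left(-10\right)\right) = 56 + 7 \cdot 10 = 56 + 70 = 126$)
$\left(-2814 + \left(1615 + 1563\right)\right) \left(W^{3} + 546\right) = \left(-2814 + \left(1615 + 1563\right)\right) \left(126^{3} + 546\right) = \left(-2814 + 3178\right) \left(2000376 + 546\right) = 364 \cdot 2000922 = 728335608$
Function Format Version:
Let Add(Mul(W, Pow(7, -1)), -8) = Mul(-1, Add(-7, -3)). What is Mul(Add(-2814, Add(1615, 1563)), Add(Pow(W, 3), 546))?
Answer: 728335608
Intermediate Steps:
W = 126 (W = Add(56, Mul(7, Mul(-1, Add(-7, -3)))) = Add(56, Mul(7, Mul(-1, -10))) = Add(56, Mul(7, 10)) = Add(56, 70) = 126)
Mul(Add(-2814, Add(1615, 1563)), Add(Pow(W, 3), 546)) = Mul(Add(-2814, Add(1615, 1563)), Add(Pow(126, 3), 546)) = Mul(Add(-2814, 3178), Add(2000376, 546)) = Mul(364, 2000922) = 728335608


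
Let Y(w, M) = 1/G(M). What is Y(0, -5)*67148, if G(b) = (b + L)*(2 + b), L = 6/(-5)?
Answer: 335740/93 ≈ 3610.1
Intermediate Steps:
L = -6/5 (L = 6*(-⅕) = -6/5 ≈ -1.2000)
G(b) = (2 + b)*(-6/5 + b) (G(b) = (b - 6/5)*(2 + b) = (-6/5 + b)*(2 + b) = (2 + b)*(-6/5 + b))
Y(w, M) = 1/(-12/5 + M² + 4*M/5)
Y(0, -5)*67148 = (5/(-12 + 4*(-5) + 5*(-5)²))*67148 = (5/(-12 - 20 + 5*25))*67148 = (5/(-12 - 20 + 125))*67148 = (5/93)*67148 = 335740/93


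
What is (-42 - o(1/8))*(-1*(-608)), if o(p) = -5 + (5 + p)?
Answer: -25612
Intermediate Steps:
o(p) = p
(-42 - o(1/8))*(-1*(-608)) = (-42 - 1/8)*(-1*(-608)) = (-42 - 1*⅛)*608 = (-42 - ⅛)*608 = -337/8*608 = -25612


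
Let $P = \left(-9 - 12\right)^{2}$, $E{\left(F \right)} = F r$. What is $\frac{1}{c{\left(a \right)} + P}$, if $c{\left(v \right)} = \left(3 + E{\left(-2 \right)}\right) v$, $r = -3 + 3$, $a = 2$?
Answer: $\frac{1}{447} \approx 0.0022371$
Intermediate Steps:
$r = 0$
$E{\left(F \right)} = 0$ ($E{\left(F \right)} = F 0 = 0$)
$P = 441$ ($P = \left(-21\right)^{2} = 441$)
$c{\left(v \right)} = 3 v$ ($c{\left(v \right)} = \left(3 + 0\right) v = 3 v$)
$\frac{1}{c{\left(a \right)} + P} = \frac{1}{3 \cdot 2 + 441} = \frac{1}{6 + 441} = \frac{1}{447}$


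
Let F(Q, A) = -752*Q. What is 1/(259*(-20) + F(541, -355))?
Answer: -1/412012 ≈ -2.4271e-6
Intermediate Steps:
1/(259*(-20) + F(541, -355)) = 1/(259*(-20) - 752*541) = 1/(-5180 - 406832) = 1/(-412012) = -1/412012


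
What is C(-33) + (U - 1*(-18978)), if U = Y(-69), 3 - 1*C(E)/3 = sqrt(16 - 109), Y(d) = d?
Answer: 18918 - 3*I*sqrt(93) ≈ 18918.0 - 28.931*I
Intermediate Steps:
C(E) = 9 - 3*I*sqrt(93) (C(E) = 9 - 3*sqrt(16 - 109) = 9 - 3*I*sqrt(93))
U = -69
C(-33) + (U - 1*(-18978)) = (9 - 3*I*sqrt(93)) + (-69 - 1*(-18978)) = (9 - 3*I*sqrt(93)) + (-69 + 18978) = (9 - 3*I*sqrt(93)) + 18909 = 18918 - 3*I*sqrt(93)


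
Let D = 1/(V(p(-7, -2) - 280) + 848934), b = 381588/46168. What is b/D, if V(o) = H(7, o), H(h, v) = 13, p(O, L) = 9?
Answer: 80986996959/11542 ≈ 7.0167e+6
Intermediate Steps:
V(o) = 13
b = 95397/11542 (b = 381588*(1/46168) = 95397/11542 ≈ 8.2652)
D = 1/848947 (D = 1/(13 + 848934) = 1/848947 ≈ 1.1779e-6)
b/D = 95397/(11542*(1/848947)) = (95397/11542)*848947 = 80986996959/11542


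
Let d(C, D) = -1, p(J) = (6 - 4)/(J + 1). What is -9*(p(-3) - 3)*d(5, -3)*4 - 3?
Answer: -147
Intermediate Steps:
p(J) = 2/(1 + J)
-9*(p(-3) - 3)*d(5, -3)*4 - 3 = -9*(2/(1 - 3) - 3)*(-1*4) - 3 = -9*(2/(-2) - 3)*(-4) - 3 = -9*(2*(-½) - 3)*(-4) - 3 = -9*(-1 - 3)*(-4) - 3 = -(-36)*(-4) - 3 = -9*16 - 3 = -144 - 3 = -147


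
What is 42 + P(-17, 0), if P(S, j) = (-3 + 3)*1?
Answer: 42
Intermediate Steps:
P(S, j) = 0 (P(S, j) = 0*1 = 0)
42 + P(-17, 0) = 42 + 0 = 42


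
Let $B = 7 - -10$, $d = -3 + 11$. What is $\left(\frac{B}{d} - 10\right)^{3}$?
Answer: $- \frac{250047}{512} \approx -488.37$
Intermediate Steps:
$d = 8$
$B = 17$ ($B = 7 + 10 = 17$)
$\left(\frac{B}{d} - 10\right)^{3} = \left(\frac{17}{8} - 10\right)^{3} = \left(- \frac{63}{8}\right)^{3} = - \frac{250047}{512}$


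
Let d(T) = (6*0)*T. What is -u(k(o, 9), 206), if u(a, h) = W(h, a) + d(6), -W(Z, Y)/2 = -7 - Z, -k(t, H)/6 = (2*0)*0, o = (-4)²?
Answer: -426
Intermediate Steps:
d(T) = 0 (d(T) = 0*T = 0)
o = 16
k(t, H) = 0 (k(t, H) = -6*2*0*0 = -0*0 = -6*0 = 0)
W(Z, Y) = 14 + 2*Z (W(Z, Y) = -2*(-7 - Z) = 14 + 2*Z)
u(a, h) = 14 + 2*h (u(a, h) = (14 + 2*h) + 0 = 14 + 2*h)
-u(k(o, 9), 206) = -(14 + 2*206) = -(14 + 412) = -1*426 = -426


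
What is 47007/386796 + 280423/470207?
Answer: 43523171719/60624728924 ≈ 0.71791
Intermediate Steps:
47007/386796 + 280423/470207 = 47007*(1/386796) + 280423*(1/470207) = 15669/128932 + 280423/470207 = 43523171719/60624728924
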